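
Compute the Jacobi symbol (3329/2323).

-1

(3329/2323)
  = (1006/2323)    [3329 ≡ 1006 mod 2323]
  = -(503/2323)    [2323 ≡ 3 mod 8 ⇒ (2/2323) = -1]
  = (2323/503)    [QR: both ≡ 3 mod 4, sign flips]
  = (311/503)    [2323 ≡ 311 mod 503]
  = -(503/311)    [QR: both ≡ 3 mod 4, sign flips]
  = -(192/311)    [503 ≡ 192 mod 311]
  = -(3/311)    [311 ≡ 7 mod 8 ⇒ (2/311)^6 = +1]
  = (311/3)    [QR: both ≡ 3 mod 4, sign flips]
  = (2/3)    [311 ≡ 2 mod 3]
  = -(1/3)    [3 ≡ 3 mod 8 ⇒ (2/3) = -1]
  = -1    [(1/3) = 1]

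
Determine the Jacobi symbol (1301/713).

(1301/713)
  = (588/713)    [1301 ≡ 588 mod 713]
  = (147/713)    [713 ≡ 1 mod 8 ⇒ (2/713)^2 = +1]
  = (713/147)    [QR: 713 ≡ 1 mod 4, sign kept]
  = (125/147)    [713 ≡ 125 mod 147]
  = (147/125)    [QR: 125 ≡ 1 mod 4, sign kept]
  = (22/125)    [147 ≡ 22 mod 125]
  = -(11/125)    [125 ≡ 5 mod 8 ⇒ (2/125) = -1]
  = -(125/11)    [QR: 125 ≡ 1 mod 4, sign kept]
  = -(4/11)    [125 ≡ 4 mod 11]
  = -(1/11)    [11 ≡ 3 mod 8 ⇒ (2/11)^2 = +1]
  = -1    [(1/11) = 1]

-1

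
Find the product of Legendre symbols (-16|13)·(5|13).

-1

By multiplicativity, (-16·5|13) = (-16|13)·(5|13).
First factor (-16|13):
(-16|13)
  = (16|13)    [13 ≡ 1 mod 4 ⇒ (-1|13) = +1]
  = (3|13)    [16 ≡ 3 mod 13]
  = (13|3)    [QR: 13 ≡ 1 mod 4, sign kept]
  = (1|3)    [13 ≡ 1 mod 3]
  = 1    [(1|3) = 1]
Second factor (5|13):
(5|13)
  = (13|5)    [QR: 5 ≡ 1 mod 4, sign kept]
  = (3|5)    [13 ≡ 3 mod 5]
  = (5|3)    [QR: 5 ≡ 1 mod 4, sign kept]
  = (2|3)    [5 ≡ 2 mod 3]
  = -(1|3)    [3 ≡ 3 mod 8 ⇒ (2|3) = -1]
  = -1    [(1|3) = 1]
Product: (1)·(-1) = -1.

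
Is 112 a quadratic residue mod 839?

yes

(112/839)
  = (7/839)    [839 ≡ 7 mod 8 ⇒ (2/839)^4 = +1]
  = -(839/7)    [QR: both ≡ 3 mod 4, sign flips]
  = -(6/7)    [839 ≡ 6 mod 7]
  = -(3/7)    [7 ≡ 7 mod 8 ⇒ (2/7) = +1]
  = (7/3)    [QR: both ≡ 3 mod 4, sign flips]
  = (1/3)    [7 ≡ 1 mod 3]
  = 1    [(1/3) = 1]
(112/839) = 1, and 839 is prime, so 112 is a quadratic residue mod 839.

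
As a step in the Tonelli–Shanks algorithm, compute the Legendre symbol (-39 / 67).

-1

(-39 / 67)
  = -(39 / 67)    [67 ≡ 3 mod 4 ⇒ (-1 / 67) = -1]
  = (67 / 39)    [QR: both ≡ 3 mod 4, sign flips]
  = (28 / 39)    [67 ≡ 28 mod 39]
  = (7 / 39)    [39 ≡ 7 mod 8 ⇒ (2 / 39)^2 = +1]
  = -(39 / 7)    [QR: both ≡ 3 mod 4, sign flips]
  = -(4 / 7)    [39 ≡ 4 mod 7]
  = -(1 / 7)    [7 ≡ 7 mod 8 ⇒ (2 / 7)^2 = +1]
  = -1    [(1 / 7) = 1]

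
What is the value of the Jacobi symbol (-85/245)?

0

(-85/245)
  = (85/245)    [245 ≡ 1 mod 4 ⇒ (-1/245) = +1]
  = (245/85)    [QR: 85 ≡ 1 mod 4, sign kept]
  = (75/85)    [245 ≡ 75 mod 85]
  = (85/75)    [QR: 85 ≡ 1 mod 4, sign kept]
  = (10/75)    [85 ≡ 10 mod 75]
  = -(5/75)    [75 ≡ 3 mod 8 ⇒ (2/75) = -1]
  = -(75/5)    [QR: 5 ≡ 1 mod 4, sign kept]
  = -(0/5)    [75 ≡ 0 mod 5]
  = 0    [numerator 0, gcd > 1]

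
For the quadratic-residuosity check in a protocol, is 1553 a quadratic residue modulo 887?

(1553/887)
  = (666/887)    [1553 ≡ 666 mod 887]
  = (333/887)    [887 ≡ 7 mod 8 ⇒ (2/887) = +1]
  = (887/333)    [QR: 333 ≡ 1 mod 4, sign kept]
  = (221/333)    [887 ≡ 221 mod 333]
  = (333/221)    [QR: 221 ≡ 1 mod 4, sign kept]
  = (112/221)    [333 ≡ 112 mod 221]
  = (7/221)    [221 ≡ 5 mod 8 ⇒ (2/221)^4 = +1]
  = (221/7)    [QR: 221 ≡ 1 mod 4, sign kept]
  = (4/7)    [221 ≡ 4 mod 7]
  = (1/7)    [7 ≡ 7 mod 8 ⇒ (2/7)^2 = +1]
  = 1    [(1/7) = 1]
(1553/887) = 1, and 887 is prime, so 1553 is a quadratic residue mod 887.

yes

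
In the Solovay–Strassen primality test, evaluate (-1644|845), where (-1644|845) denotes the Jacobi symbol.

Reduce the numerator: -1644 ≡ 46 (mod 845), so (-1644|845) = (46|845).
Factor out 2: 46 = 2·23. Since 845 ≡ 5 (mod 8), (2|845) = -1. Now have -(23|845).
845 ≡ 1 (mod 4), so quadratic reciprocity gives (23|845) = (845|23). Reduce: 845 ≡ 17 (mod 23). Now have -(17|23).
17 ≡ 1 (mod 4), so quadratic reciprocity gives (17|23) = (23|17). Reduce: 23 ≡ 6 (mod 17). Now have -(6|17).
Factor out 2: 6 = 2·3. Since 17 ≡ 1 (mod 8), (2|17) = +1. Now have -(3|17).
17 ≡ 1 (mod 4), so quadratic reciprocity gives (3|17) = (17|3). Reduce: 17 ≡ 2 (mod 3). Now have -(2|3).
Factor out 2: 2 = 2. Since 3 ≡ 3 (mod 8), (2|3) = -1. Now have (1|3).
(1|3) = 1. Collecting the sign factors: 1.

1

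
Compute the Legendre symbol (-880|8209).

(-880|8209)
  = (7329|8209)    [-880 ≡ 7329 mod 8209]
  = (8209|7329)    [QR: 7329 ≡ 1 mod 4, sign kept]
  = (880|7329)    [8209 ≡ 880 mod 7329]
  = (55|7329)    [7329 ≡ 1 mod 8 ⇒ (2|7329)^4 = +1]
  = (7329|55)    [QR: 7329 ≡ 1 mod 4, sign kept]
  = (14|55)    [7329 ≡ 14 mod 55]
  = (7|55)    [55 ≡ 7 mod 8 ⇒ (2|55) = +1]
  = -(55|7)    [QR: both ≡ 3 mod 4, sign flips]
  = -(6|7)    [55 ≡ 6 mod 7]
  = -(3|7)    [7 ≡ 7 mod 8 ⇒ (2|7) = +1]
  = (7|3)    [QR: both ≡ 3 mod 4, sign flips]
  = (1|3)    [7 ≡ 1 mod 3]
  = 1    [(1|3) = 1]

1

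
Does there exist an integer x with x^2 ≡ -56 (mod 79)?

yes

Reduce the numerator: -56 ≡ 23 (mod 79), so (-56|79) = (23|79).
Both 23 ≡ 3 and 79 ≡ 3 (mod 4), so reciprocity gives (23|79) = -(79|23). Reduce: 79 ≡ 10 (mod 23). Now have -(10|23).
Factor out 2: 10 = 2·5. Since 23 ≡ 7 (mod 8), (2|23) = +1. Now have -(5|23).
5 ≡ 1 (mod 4), so quadratic reciprocity gives (5|23) = (23|5). Reduce: 23 ≡ 3 (mod 5). Now have -(3|5).
5 ≡ 1 (mod 4), so quadratic reciprocity gives (3|5) = (5|3). Reduce: 5 ≡ 2 (mod 3). Now have -(2|3).
Factor out 2: 2 = 2. Since 3 ≡ 3 (mod 8), (2|3) = -1. Now have (1|3).
(1|3) = 1. Collecting the sign factors: 1.
The Legendre symbol is 1, so x^2 ≡ -56 (mod 79) has solution.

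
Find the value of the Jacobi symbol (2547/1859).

(2547/1859)
  = (688/1859)    [2547 ≡ 688 mod 1859]
  = (43/1859)    [1859 ≡ 3 mod 8 ⇒ (2/1859)^4 = +1]
  = -(1859/43)    [QR: both ≡ 3 mod 4, sign flips]
  = -(10/43)    [1859 ≡ 10 mod 43]
  = (5/43)    [43 ≡ 3 mod 8 ⇒ (2/43) = -1]
  = (43/5)    [QR: 5 ≡ 1 mod 4, sign kept]
  = (3/5)    [43 ≡ 3 mod 5]
  = (5/3)    [QR: 5 ≡ 1 mod 4, sign kept]
  = (2/3)    [5 ≡ 2 mod 3]
  = -(1/3)    [3 ≡ 3 mod 8 ⇒ (2/3) = -1]
  = -1    [(1/3) = 1]

-1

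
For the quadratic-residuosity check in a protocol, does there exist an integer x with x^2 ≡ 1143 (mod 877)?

yes

(1143|877)
  = (266|877)    [1143 ≡ 266 mod 877]
  = -(133|877)    [877 ≡ 5 mod 8 ⇒ (2|877) = -1]
  = -(877|133)    [QR: 133 ≡ 1 mod 4, sign kept]
  = -(79|133)    [877 ≡ 79 mod 133]
  = -(133|79)    [QR: 133 ≡ 1 mod 4, sign kept]
  = -(54|79)    [133 ≡ 54 mod 79]
  = -(27|79)    [79 ≡ 7 mod 8 ⇒ (2|79) = +1]
  = (79|27)    [QR: both ≡ 3 mod 4, sign flips]
  = (25|27)    [79 ≡ 25 mod 27]
  = (27|25)    [QR: 25 ≡ 1 mod 4, sign kept]
  = (2|25)    [27 ≡ 2 mod 25]
  = (1|25)    [25 ≡ 1 mod 8 ⇒ (2|25) = +1]
  = 1    [(1|25) = 1]
(1143|877) = 1, and 877 is prime, so 1143 is a quadratic residue mod 877.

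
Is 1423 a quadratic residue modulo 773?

(1423/773)
  = (650/773)    [1423 ≡ 650 mod 773]
  = -(325/773)    [773 ≡ 5 mod 8 ⇒ (2/773) = -1]
  = -(773/325)    [QR: 325 ≡ 1 mod 4, sign kept]
  = -(123/325)    [773 ≡ 123 mod 325]
  = -(325/123)    [QR: 325 ≡ 1 mod 4, sign kept]
  = -(79/123)    [325 ≡ 79 mod 123]
  = (123/79)    [QR: both ≡ 3 mod 4, sign flips]
  = (44/79)    [123 ≡ 44 mod 79]
  = (11/79)    [79 ≡ 7 mod 8 ⇒ (2/79)^2 = +1]
  = -(79/11)    [QR: both ≡ 3 mod 4, sign flips]
  = -(2/11)    [79 ≡ 2 mod 11]
  = (1/11)    [11 ≡ 3 mod 8 ⇒ (2/11) = -1]
  = 1    [(1/11) = 1]
The Legendre symbol is 1, so x^2 ≡ 1423 (mod 773) has solution.

yes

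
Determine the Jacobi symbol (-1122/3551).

1

(-1122/3551)
  = (2429/3551)    [-1122 ≡ 2429 mod 3551]
  = (3551/2429)    [QR: 2429 ≡ 1 mod 4, sign kept]
  = (1122/2429)    [3551 ≡ 1122 mod 2429]
  = -(561/2429)    [2429 ≡ 5 mod 8 ⇒ (2/2429) = -1]
  = -(2429/561)    [QR: 561 ≡ 1 mod 4, sign kept]
  = -(185/561)    [2429 ≡ 185 mod 561]
  = -(561/185)    [QR: 185 ≡ 1 mod 4, sign kept]
  = -(6/185)    [561 ≡ 6 mod 185]
  = -(3/185)    [185 ≡ 1 mod 8 ⇒ (2/185) = +1]
  = -(185/3)    [QR: 185 ≡ 1 mod 4, sign kept]
  = -(2/3)    [185 ≡ 2 mod 3]
  = (1/3)    [3 ≡ 3 mod 8 ⇒ (2/3) = -1]
  = 1    [(1/3) = 1]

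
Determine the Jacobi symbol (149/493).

1

(149/493)
  = (493/149)    [QR: 149 ≡ 1 mod 4, sign kept]
  = (46/149)    [493 ≡ 46 mod 149]
  = -(23/149)    [149 ≡ 5 mod 8 ⇒ (2/149) = -1]
  = -(149/23)    [QR: 149 ≡ 1 mod 4, sign kept]
  = -(11/23)    [149 ≡ 11 mod 23]
  = (23/11)    [QR: both ≡ 3 mod 4, sign flips]
  = (1/11)    [23 ≡ 1 mod 11]
  = 1    [(1/11) = 1]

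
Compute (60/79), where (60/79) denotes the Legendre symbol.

-1

(60/79)
  = (15/79)    [79 ≡ 7 mod 8 ⇒ (2/79)^2 = +1]
  = -(79/15)    [QR: both ≡ 3 mod 4, sign flips]
  = -(4/15)    [79 ≡ 4 mod 15]
  = -(1/15)    [15 ≡ 7 mod 8 ⇒ (2/15)^2 = +1]
  = -1    [(1/15) = 1]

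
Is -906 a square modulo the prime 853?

Reduce the numerator: -906 ≡ 800 (mod 853), so (-906/853) = (800/853).
Factor out 2: 800 = 2^5·25. Since 853 ≡ 5 (mod 8), (2/853) = -1, and (2/853)^5 = -1. Now have -(25/853).
25 ≡ 1 (mod 4), so quadratic reciprocity gives (25/853) = (853/25). Reduce: 853 ≡ 3 (mod 25). Now have -(3/25).
25 ≡ 1 (mod 4), so quadratic reciprocity gives (3/25) = (25/3). Reduce: 25 ≡ 1 (mod 3). Now have -(1/3).
(1/3) = 1. Collecting the sign factors: -1.
The Legendre symbol is -1, so x^2 ≡ -906 (mod 853) has no solution.

no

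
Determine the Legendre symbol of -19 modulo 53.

(-19/53)
  = (19/53)    [53 ≡ 1 mod 4 ⇒ (-1/53) = +1]
  = (53/19)    [QR: 53 ≡ 1 mod 4, sign kept]
  = (15/19)    [53 ≡ 15 mod 19]
  = -(19/15)    [QR: both ≡ 3 mod 4, sign flips]
  = -(4/15)    [19 ≡ 4 mod 15]
  = -(1/15)    [15 ≡ 7 mod 8 ⇒ (2/15)^2 = +1]
  = -1    [(1/15) = 1]

-1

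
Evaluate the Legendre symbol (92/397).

Factor out 2: 92 = 2^2·23. Since 397 ≡ 5 (mod 8), (2/397) = -1, and (2/397)^2 = +1. Now have (23/397).
397 ≡ 1 (mod 4), so quadratic reciprocity gives (23/397) = (397/23). Reduce: 397 ≡ 6 (mod 23). Now have (6/23).
Factor out 2: 6 = 2·3. Since 23 ≡ 7 (mod 8), (2/23) = +1. Now have (3/23).
Both 3 ≡ 3 and 23 ≡ 3 (mod 4), so reciprocity gives (3/23) = -(23/3). Reduce: 23 ≡ 2 (mod 3). Now have -(2/3).
Factor out 2: 2 = 2. Since 3 ≡ 3 (mod 8), (2/3) = -1. Now have (1/3).
(1/3) = 1. Collecting the sign factors: 1.

1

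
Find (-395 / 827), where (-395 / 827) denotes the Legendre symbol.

1

(-395 / 827)
  = (432 / 827)    [-395 ≡ 432 mod 827]
  = (27 / 827)    [827 ≡ 3 mod 8 ⇒ (2 / 827)^4 = +1]
  = -(827 / 27)    [QR: both ≡ 3 mod 4, sign flips]
  = -(17 / 27)    [827 ≡ 17 mod 27]
  = -(27 / 17)    [QR: 17 ≡ 1 mod 4, sign kept]
  = -(10 / 17)    [27 ≡ 10 mod 17]
  = -(5 / 17)    [17 ≡ 1 mod 8 ⇒ (2 / 17) = +1]
  = -(17 / 5)    [QR: 5 ≡ 1 mod 4, sign kept]
  = -(2 / 5)    [17 ≡ 2 mod 5]
  = (1 / 5)    [5 ≡ 5 mod 8 ⇒ (2 / 5) = -1]
  = 1    [(1 / 5) = 1]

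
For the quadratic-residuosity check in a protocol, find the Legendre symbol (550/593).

-1

(550/593)
  = (275/593)    [593 ≡ 1 mod 8 ⇒ (2/593) = +1]
  = (593/275)    [QR: 593 ≡ 1 mod 4, sign kept]
  = (43/275)    [593 ≡ 43 mod 275]
  = -(275/43)    [QR: both ≡ 3 mod 4, sign flips]
  = -(17/43)    [275 ≡ 17 mod 43]
  = -(43/17)    [QR: 17 ≡ 1 mod 4, sign kept]
  = -(9/17)    [43 ≡ 9 mod 17]
  = -(17/9)    [QR: 9 ≡ 1 mod 4, sign kept]
  = -(8/9)    [17 ≡ 8 mod 9]
  = -(1/9)    [9 ≡ 1 mod 8 ⇒ (2/9)^3 = +1]
  = -1    [(1/9) = 1]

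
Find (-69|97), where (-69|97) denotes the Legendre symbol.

(-69|97)
  = (28|97)    [-69 ≡ 28 mod 97]
  = (7|97)    [97 ≡ 1 mod 8 ⇒ (2|97)^2 = +1]
  = (97|7)    [QR: 97 ≡ 1 mod 4, sign kept]
  = (6|7)    [97 ≡ 6 mod 7]
  = (3|7)    [7 ≡ 7 mod 8 ⇒ (2|7) = +1]
  = -(7|3)    [QR: both ≡ 3 mod 4, sign flips]
  = -(1|3)    [7 ≡ 1 mod 3]
  = -1    [(1|3) = 1]

-1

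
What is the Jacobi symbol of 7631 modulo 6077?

1

(7631/6077)
  = (1554/6077)    [7631 ≡ 1554 mod 6077]
  = -(777/6077)    [6077 ≡ 5 mod 8 ⇒ (2/6077) = -1]
  = -(6077/777)    [QR: 777 ≡ 1 mod 4, sign kept]
  = -(638/777)    [6077 ≡ 638 mod 777]
  = -(319/777)    [777 ≡ 1 mod 8 ⇒ (2/777) = +1]
  = -(777/319)    [QR: 777 ≡ 1 mod 4, sign kept]
  = -(139/319)    [777 ≡ 139 mod 319]
  = (319/139)    [QR: both ≡ 3 mod 4, sign flips]
  = (41/139)    [319 ≡ 41 mod 139]
  = (139/41)    [QR: 41 ≡ 1 mod 4, sign kept]
  = (16/41)    [139 ≡ 16 mod 41]
  = (1/41)    [41 ≡ 1 mod 8 ⇒ (2/41)^4 = +1]
  = 1    [(1/41) = 1]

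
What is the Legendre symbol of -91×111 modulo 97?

-1

By multiplicativity, (-91·111/97) = (-91/97)·(111/97).
First factor (-91/97):
Pull out -1: (-91/97) = (-1/97)·(91/97). Since 97 ≡ 1 (mod 4), (-1/97) = +1. Now have (91/97).
97 ≡ 1 (mod 4), so quadratic reciprocity gives (91/97) = (97/91). Reduce: 97 ≡ 6 (mod 91). Now have (6/91).
Factor out 2: 6 = 2·3. Since 91 ≡ 3 (mod 8), (2/91) = -1. Now have -(3/91).
Both 3 ≡ 3 and 91 ≡ 3 (mod 4), so reciprocity gives (3/91) = -(91/3). Reduce: 91 ≡ 1 (mod 3). Now have (1/3).
(1/3) = 1. Collecting the sign factors: 1.
Second factor (111/97):
Reduce the numerator: 111 ≡ 14 (mod 97), so (111/97) = (14/97).
Factor out 2: 14 = 2·7. Since 97 ≡ 1 (mod 8), (2/97) = +1. Now have (7/97).
97 ≡ 1 (mod 4), so quadratic reciprocity gives (7/97) = (97/7). Reduce: 97 ≡ 6 (mod 7). Now have (6/7).
Factor out 2: 6 = 2·3. Since 7 ≡ 7 (mod 8), (2/7) = +1. Now have (3/7).
Both 3 ≡ 3 and 7 ≡ 3 (mod 4), so reciprocity gives (3/7) = -(7/3). Reduce: 7 ≡ 1 (mod 3). Now have -(1/3).
(1/3) = 1. Collecting the sign factors: -1.
Product: (1)·(-1) = -1.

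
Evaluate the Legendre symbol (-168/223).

(-168/223)
  = (55/223)    [-168 ≡ 55 mod 223]
  = -(223/55)    [QR: both ≡ 3 mod 4, sign flips]
  = -(3/55)    [223 ≡ 3 mod 55]
  = (55/3)    [QR: both ≡ 3 mod 4, sign flips]
  = (1/3)    [55 ≡ 1 mod 3]
  = 1    [(1/3) = 1]

1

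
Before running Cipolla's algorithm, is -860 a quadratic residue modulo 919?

yes

Pull out -1: (-860/919) = (-1/919)·(860/919). Since 919 ≡ 3 (mod 4), (-1/919) = -1. Now have -(860/919).
Factor out 2: 860 = 2^2·215. Since 919 ≡ 7 (mod 8), (2/919) = +1, and (2/919)^2 = +1. Now have -(215/919).
Both 215 ≡ 3 and 919 ≡ 3 (mod 4), so reciprocity gives (215/919) = -(919/215). Reduce: 919 ≡ 59 (mod 215). Now have (59/215).
Both 59 ≡ 3 and 215 ≡ 3 (mod 4), so reciprocity gives (59/215) = -(215/59). Reduce: 215 ≡ 38 (mod 59). Now have -(38/59).
Factor out 2: 38 = 2·19. Since 59 ≡ 3 (mod 8), (2/59) = -1. Now have (19/59).
Both 19 ≡ 3 and 59 ≡ 3 (mod 4), so reciprocity gives (19/59) = -(59/19). Reduce: 59 ≡ 2 (mod 19). Now have -(2/19).
Factor out 2: 2 = 2. Since 19 ≡ 3 (mod 8), (2/19) = -1. Now have (1/19).
(1/19) = 1. Collecting the sign factors: 1.
(-860/919) = 1, and 919 is prime, so -860 is a quadratic residue mod 919.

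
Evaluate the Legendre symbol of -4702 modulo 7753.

1

(-4702/7753)
  = (3051/7753)    [-4702 ≡ 3051 mod 7753]
  = (7753/3051)    [QR: 7753 ≡ 1 mod 4, sign kept]
  = (1651/3051)    [7753 ≡ 1651 mod 3051]
  = -(3051/1651)    [QR: both ≡ 3 mod 4, sign flips]
  = -(1400/1651)    [3051 ≡ 1400 mod 1651]
  = (175/1651)    [1651 ≡ 3 mod 8 ⇒ (2/1651)^3 = -1]
  = -(1651/175)    [QR: both ≡ 3 mod 4, sign flips]
  = -(76/175)    [1651 ≡ 76 mod 175]
  = -(19/175)    [175 ≡ 7 mod 8 ⇒ (2/175)^2 = +1]
  = (175/19)    [QR: both ≡ 3 mod 4, sign flips]
  = (4/19)    [175 ≡ 4 mod 19]
  = (1/19)    [19 ≡ 3 mod 8 ⇒ (2/19)^2 = +1]
  = 1    [(1/19) = 1]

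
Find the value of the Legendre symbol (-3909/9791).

-1

(-3909/9791)
  = (5882/9791)    [-3909 ≡ 5882 mod 9791]
  = (2941/9791)    [9791 ≡ 7 mod 8 ⇒ (2/9791) = +1]
  = (9791/2941)    [QR: 2941 ≡ 1 mod 4, sign kept]
  = (968/2941)    [9791 ≡ 968 mod 2941]
  = -(121/2941)    [2941 ≡ 5 mod 8 ⇒ (2/2941)^3 = -1]
  = -(2941/121)    [QR: 121 ≡ 1 mod 4, sign kept]
  = -(37/121)    [2941 ≡ 37 mod 121]
  = -(121/37)    [QR: 37 ≡ 1 mod 4, sign kept]
  = -(10/37)    [121 ≡ 10 mod 37]
  = (5/37)    [37 ≡ 5 mod 8 ⇒ (2/37) = -1]
  = (37/5)    [QR: 5 ≡ 1 mod 4, sign kept]
  = (2/5)    [37 ≡ 2 mod 5]
  = -(1/5)    [5 ≡ 5 mod 8 ⇒ (2/5) = -1]
  = -1    [(1/5) = 1]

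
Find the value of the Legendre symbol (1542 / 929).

-1

Reduce the numerator: 1542 ≡ 613 (mod 929), so (1542 / 929) = (613 / 929).
613 ≡ 1 (mod 4), so quadratic reciprocity gives (613 / 929) = (929 / 613). Reduce: 929 ≡ 316 (mod 613). Now have (316 / 613).
Factor out 2: 316 = 2^2·79. Since 613 ≡ 5 (mod 8), (2 / 613) = -1, and (2 / 613)^2 = +1. Now have (79 / 613).
613 ≡ 1 (mod 4), so quadratic reciprocity gives (79 / 613) = (613 / 79). Reduce: 613 ≡ 60 (mod 79). Now have (60 / 79).
Factor out 2: 60 = 2^2·15. Since 79 ≡ 7 (mod 8), (2 / 79) = +1, and (2 / 79)^2 = +1. Now have (15 / 79).
Both 15 ≡ 3 and 79 ≡ 3 (mod 4), so reciprocity gives (15 / 79) = -(79 / 15). Reduce: 79 ≡ 4 (mod 15). Now have -(4 / 15).
Factor out 2: 4 = 2^2. Since 15 ≡ 7 (mod 8), (2 / 15) = +1, and (2 / 15)^2 = +1. Now have -(1 / 15).
(1 / 15) = 1. Collecting the sign factors: -1.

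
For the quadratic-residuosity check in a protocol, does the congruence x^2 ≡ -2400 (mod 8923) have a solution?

no

(-2400/8923)
  = (6523/8923)    [-2400 ≡ 6523 mod 8923]
  = -(8923/6523)    [QR: both ≡ 3 mod 4, sign flips]
  = -(2400/6523)    [8923 ≡ 2400 mod 6523]
  = (75/6523)    [6523 ≡ 3 mod 8 ⇒ (2/6523)^5 = -1]
  = -(6523/75)    [QR: both ≡ 3 mod 4, sign flips]
  = -(73/75)    [6523 ≡ 73 mod 75]
  = -(75/73)    [QR: 73 ≡ 1 mod 4, sign kept]
  = -(2/73)    [75 ≡ 2 mod 73]
  = -(1/73)    [73 ≡ 1 mod 8 ⇒ (2/73) = +1]
  = -1    [(1/73) = 1]
The Legendre symbol is -1, so x^2 ≡ -2400 (mod 8923) has no solution.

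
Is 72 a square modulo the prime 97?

(72/97)
  = (9/97)    [97 ≡ 1 mod 8 ⇒ (2/97)^3 = +1]
  = (97/9)    [QR: 9 ≡ 1 mod 4, sign kept]
  = (7/9)    [97 ≡ 7 mod 9]
  = (9/7)    [QR: 9 ≡ 1 mod 4, sign kept]
  = (2/7)    [9 ≡ 2 mod 7]
  = (1/7)    [7 ≡ 7 mod 8 ⇒ (2/7) = +1]
  = 1    [(1/7) = 1]
The Legendre symbol is 1, so x^2 ≡ 72 (mod 97) has solution.

yes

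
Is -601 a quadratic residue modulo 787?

yes

Pull out -1: (-601/787) = (-1/787)·(601/787). Since 787 ≡ 3 (mod 4), (-1/787) = -1. Now have -(601/787).
601 ≡ 1 (mod 4), so quadratic reciprocity gives (601/787) = (787/601). Reduce: 787 ≡ 186 (mod 601). Now have -(186/601).
Factor out 2: 186 = 2·93. Since 601 ≡ 1 (mod 8), (2/601) = +1. Now have -(93/601).
93 ≡ 1 (mod 4), so quadratic reciprocity gives (93/601) = (601/93). Reduce: 601 ≡ 43 (mod 93). Now have -(43/93).
93 ≡ 1 (mod 4), so quadratic reciprocity gives (43/93) = (93/43). Reduce: 93 ≡ 7 (mod 43). Now have -(7/43).
Both 7 ≡ 3 and 43 ≡ 3 (mod 4), so reciprocity gives (7/43) = -(43/7). Reduce: 43 ≡ 1 (mod 7). Now have (1/7).
(1/7) = 1. Collecting the sign factors: 1.
(-601/787) = 1, and 787 is prime, so -601 is a quadratic residue mod 787.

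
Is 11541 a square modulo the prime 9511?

yes

Reduce the numerator: 11541 ≡ 2030 (mod 9511), so (11541/9511) = (2030/9511).
Factor out 2: 2030 = 2·1015. Since 9511 ≡ 7 (mod 8), (2/9511) = +1. Now have (1015/9511).
Both 1015 ≡ 3 and 9511 ≡ 3 (mod 4), so reciprocity gives (1015/9511) = -(9511/1015). Reduce: 9511 ≡ 376 (mod 1015). Now have -(376/1015).
Factor out 2: 376 = 2^3·47. Since 1015 ≡ 7 (mod 8), (2/1015) = +1, and (2/1015)^3 = +1. Now have -(47/1015).
Both 47 ≡ 3 and 1015 ≡ 3 (mod 4), so reciprocity gives (47/1015) = -(1015/47). Reduce: 1015 ≡ 28 (mod 47). Now have (28/47).
Factor out 2: 28 = 2^2·7. Since 47 ≡ 7 (mod 8), (2/47) = +1, and (2/47)^2 = +1. Now have (7/47).
Both 7 ≡ 3 and 47 ≡ 3 (mod 4), so reciprocity gives (7/47) = -(47/7). Reduce: 47 ≡ 5 (mod 7). Now have -(5/7).
5 ≡ 1 (mod 4), so quadratic reciprocity gives (5/7) = (7/5). Reduce: 7 ≡ 2 (mod 5). Now have -(2/5).
Factor out 2: 2 = 2. Since 5 ≡ 5 (mod 8), (2/5) = -1. Now have (1/5).
(1/5) = 1. Collecting the sign factors: 1.
The Legendre symbol is 1, so x^2 ≡ 11541 (mod 9511) has solution.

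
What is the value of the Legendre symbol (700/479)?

1

Reduce the numerator: 700 ≡ 221 (mod 479), so (700/479) = (221/479).
221 ≡ 1 (mod 4), so quadratic reciprocity gives (221/479) = (479/221). Reduce: 479 ≡ 37 (mod 221). Now have (37/221).
37 ≡ 1 (mod 4), so quadratic reciprocity gives (37/221) = (221/37). Reduce: 221 ≡ 36 (mod 37). Now have (36/37).
Factor out 2: 36 = 2^2·9. Since 37 ≡ 5 (mod 8), (2/37) = -1, and (2/37)^2 = +1. Now have (9/37).
9 ≡ 1 (mod 4), so quadratic reciprocity gives (9/37) = (37/9). Reduce: 37 ≡ 1 (mod 9). Now have (1/9).
(1/9) = 1. Collecting the sign factors: 1.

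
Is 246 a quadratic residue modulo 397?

yes

Factor out 2: 246 = 2·123. Since 397 ≡ 5 (mod 8), (2/397) = -1. Now have -(123/397).
397 ≡ 1 (mod 4), so quadratic reciprocity gives (123/397) = (397/123). Reduce: 397 ≡ 28 (mod 123). Now have -(28/123).
Factor out 2: 28 = 2^2·7. Since 123 ≡ 3 (mod 8), (2/123) = -1, and (2/123)^2 = +1. Now have -(7/123).
Both 7 ≡ 3 and 123 ≡ 3 (mod 4), so reciprocity gives (7/123) = -(123/7). Reduce: 123 ≡ 4 (mod 7). Now have (4/7).
Factor out 2: 4 = 2^2. Since 7 ≡ 7 (mod 8), (2/7) = +1, and (2/7)^2 = +1. Now have (1/7).
(1/7) = 1. Collecting the sign factors: 1.
(246/397) = 1, and 397 is prime, so 246 is a quadratic residue mod 397.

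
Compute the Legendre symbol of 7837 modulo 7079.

Reduce the numerator: 7837 ≡ 758 (mod 7079), so (7837/7079) = (758/7079).
Factor out 2: 758 = 2·379. Since 7079 ≡ 7 (mod 8), (2/7079) = +1. Now have (379/7079).
Both 379 ≡ 3 and 7079 ≡ 3 (mod 4), so reciprocity gives (379/7079) = -(7079/379). Reduce: 7079 ≡ 257 (mod 379). Now have -(257/379).
257 ≡ 1 (mod 4), so quadratic reciprocity gives (257/379) = (379/257). Reduce: 379 ≡ 122 (mod 257). Now have -(122/257).
Factor out 2: 122 = 2·61. Since 257 ≡ 1 (mod 8), (2/257) = +1. Now have -(61/257).
61 ≡ 1 (mod 4), so quadratic reciprocity gives (61/257) = (257/61). Reduce: 257 ≡ 13 (mod 61). Now have -(13/61).
13 ≡ 1 (mod 4), so quadratic reciprocity gives (13/61) = (61/13). Reduce: 61 ≡ 9 (mod 13). Now have -(9/13).
9 ≡ 1 (mod 4), so quadratic reciprocity gives (9/13) = (13/9). Reduce: 13 ≡ 4 (mod 9). Now have -(4/9).
Factor out 2: 4 = 2^2. Since 9 ≡ 1 (mod 8), (2/9) = +1, and (2/9)^2 = +1. Now have -(1/9).
(1/9) = 1. Collecting the sign factors: -1.

-1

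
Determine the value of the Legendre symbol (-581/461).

1

Pull out -1: (-581/461) = (-1/461)·(581/461). Since 461 ≡ 1 (mod 4), (-1/461) = +1. Now have (581/461).
Reduce the numerator: 581 ≡ 120 (mod 461), so (581/461) = (120/461).
Factor out 2: 120 = 2^3·15. Since 461 ≡ 5 (mod 8), (2/461) = -1, and (2/461)^3 = -1. Now have -(15/461).
461 ≡ 1 (mod 4), so quadratic reciprocity gives (15/461) = (461/15). Reduce: 461 ≡ 11 (mod 15). Now have -(11/15).
Both 11 ≡ 3 and 15 ≡ 3 (mod 4), so reciprocity gives (11/15) = -(15/11). Reduce: 15 ≡ 4 (mod 11). Now have (4/11).
Factor out 2: 4 = 2^2. Since 11 ≡ 3 (mod 8), (2/11) = -1, and (2/11)^2 = +1. Now have (1/11).
(1/11) = 1. Collecting the sign factors: 1.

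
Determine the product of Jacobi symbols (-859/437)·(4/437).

1

By multiplicativity, (-859·4/437) = (-859/437)·(4/437).
First factor (-859/437):
Reduce the numerator: -859 ≡ 15 (mod 437), so (-859/437) = (15/437).
437 ≡ 1 (mod 4), so quadratic reciprocity gives (15/437) = (437/15). Reduce: 437 ≡ 2 (mod 15). Now have (2/15).
Factor out 2: 2 = 2. Since 15 ≡ 7 (mod 8), (2/15) = +1. Now have (1/15).
(1/15) = 1. Collecting the sign factors: 1.
Second factor (4/437):
Factor out 2: 4 = 2^2. Since 437 ≡ 5 (mod 8), (2/437) = -1, and (2/437)^2 = +1. Now have (1/437).
(1/437) = 1. Collecting the sign factors: 1.
Product: (1)·(1) = 1.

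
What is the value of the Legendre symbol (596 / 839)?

Factor out 2: 596 = 2^2·149. Since 839 ≡ 7 (mod 8), (2 / 839) = +1, and (2 / 839)^2 = +1. Now have (149 / 839).
149 ≡ 1 (mod 4), so quadratic reciprocity gives (149 / 839) = (839 / 149). Reduce: 839 ≡ 94 (mod 149). Now have (94 / 149).
Factor out 2: 94 = 2·47. Since 149 ≡ 5 (mod 8), (2 / 149) = -1. Now have -(47 / 149).
149 ≡ 1 (mod 4), so quadratic reciprocity gives (47 / 149) = (149 / 47). Reduce: 149 ≡ 8 (mod 47). Now have -(8 / 47).
Factor out 2: 8 = 2^3. Since 47 ≡ 7 (mod 8), (2 / 47) = +1, and (2 / 47)^3 = +1. Now have -(1 / 47).
(1 / 47) = 1. Collecting the sign factors: -1.

-1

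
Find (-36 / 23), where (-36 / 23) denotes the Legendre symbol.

-1

Reduce the numerator: -36 ≡ 10 (mod 23), so (-36 / 23) = (10 / 23).
Factor out 2: 10 = 2·5. Since 23 ≡ 7 (mod 8), (2 / 23) = +1. Now have (5 / 23).
5 ≡ 1 (mod 4), so quadratic reciprocity gives (5 / 23) = (23 / 5). Reduce: 23 ≡ 3 (mod 5). Now have (3 / 5).
5 ≡ 1 (mod 4), so quadratic reciprocity gives (3 / 5) = (5 / 3). Reduce: 5 ≡ 2 (mod 3). Now have (2 / 3).
Factor out 2: 2 = 2. Since 3 ≡ 3 (mod 8), (2 / 3) = -1. Now have -(1 / 3).
(1 / 3) = 1. Collecting the sign factors: -1.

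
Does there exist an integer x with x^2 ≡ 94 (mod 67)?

Reduce the numerator: 94 ≡ 27 (mod 67), so (94|67) = (27|67).
Both 27 ≡ 3 and 67 ≡ 3 (mod 4), so reciprocity gives (27|67) = -(67|27). Reduce: 67 ≡ 13 (mod 27). Now have -(13|27).
13 ≡ 1 (mod 4), so quadratic reciprocity gives (13|27) = (27|13). Reduce: 27 ≡ 1 (mod 13). Now have -(1|13).
(1|13) = 1. Collecting the sign factors: -1.
(94|67) = -1, and 67 is prime, so 94 is not a quadratic residue mod 67.

no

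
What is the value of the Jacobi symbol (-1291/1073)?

(-1291/1073)
  = (855/1073)    [-1291 ≡ 855 mod 1073]
  = (1073/855)    [QR: 1073 ≡ 1 mod 4, sign kept]
  = (218/855)    [1073 ≡ 218 mod 855]
  = (109/855)    [855 ≡ 7 mod 8 ⇒ (2/855) = +1]
  = (855/109)    [QR: 109 ≡ 1 mod 4, sign kept]
  = (92/109)    [855 ≡ 92 mod 109]
  = (23/109)    [109 ≡ 5 mod 8 ⇒ (2/109)^2 = +1]
  = (109/23)    [QR: 109 ≡ 1 mod 4, sign kept]
  = (17/23)    [109 ≡ 17 mod 23]
  = (23/17)    [QR: 17 ≡ 1 mod 4, sign kept]
  = (6/17)    [23 ≡ 6 mod 17]
  = (3/17)    [17 ≡ 1 mod 8 ⇒ (2/17) = +1]
  = (17/3)    [QR: 17 ≡ 1 mod 4, sign kept]
  = (2/3)    [17 ≡ 2 mod 3]
  = -(1/3)    [3 ≡ 3 mod 8 ⇒ (2/3) = -1]
  = -1    [(1/3) = 1]

-1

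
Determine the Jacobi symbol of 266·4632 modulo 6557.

By multiplicativity, (266·4632 / 6557) = (266 / 6557)·(4632 / 6557).
First factor (266 / 6557):
(266 / 6557)
  = -(133 / 6557)    [6557 ≡ 5 mod 8 ⇒ (2 / 6557) = -1]
  = -(6557 / 133)    [QR: 133 ≡ 1 mod 4, sign kept]
  = -(40 / 133)    [6557 ≡ 40 mod 133]
  = (5 / 133)    [133 ≡ 5 mod 8 ⇒ (2 / 133)^3 = -1]
  = (133 / 5)    [QR: 5 ≡ 1 mod 4, sign kept]
  = (3 / 5)    [133 ≡ 3 mod 5]
  = (5 / 3)    [QR: 5 ≡ 1 mod 4, sign kept]
  = (2 / 3)    [5 ≡ 2 mod 3]
  = -(1 / 3)    [3 ≡ 3 mod 8 ⇒ (2 / 3) = -1]
  = -1    [(1 / 3) = 1]
Second factor (4632 / 6557):
(4632 / 6557)
  = -(579 / 6557)    [6557 ≡ 5 mod 8 ⇒ (2 / 6557)^3 = -1]
  = -(6557 / 579)    [QR: 6557 ≡ 1 mod 4, sign kept]
  = -(188 / 579)    [6557 ≡ 188 mod 579]
  = -(47 / 579)    [579 ≡ 3 mod 8 ⇒ (2 / 579)^2 = +1]
  = (579 / 47)    [QR: both ≡ 3 mod 4, sign flips]
  = (15 / 47)    [579 ≡ 15 mod 47]
  = -(47 / 15)    [QR: both ≡ 3 mod 4, sign flips]
  = -(2 / 15)    [47 ≡ 2 mod 15]
  = -(1 / 15)    [15 ≡ 7 mod 8 ⇒ (2 / 15) = +1]
  = -1    [(1 / 15) = 1]
Product: (-1)·(-1) = 1.

1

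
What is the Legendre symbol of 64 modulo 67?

(64 / 67)
  = (1 / 67)    [67 ≡ 3 mod 8 ⇒ (2 / 67)^6 = +1]
  = 1    [(1 / 67) = 1]

1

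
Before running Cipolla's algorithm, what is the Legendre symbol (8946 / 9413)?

(8946 / 9413)
  = -(4473 / 9413)    [9413 ≡ 5 mod 8 ⇒ (2 / 9413) = -1]
  = -(9413 / 4473)    [QR: 4473 ≡ 1 mod 4, sign kept]
  = -(467 / 4473)    [9413 ≡ 467 mod 4473]
  = -(4473 / 467)    [QR: 4473 ≡ 1 mod 4, sign kept]
  = -(270 / 467)    [4473 ≡ 270 mod 467]
  = (135 / 467)    [467 ≡ 3 mod 8 ⇒ (2 / 467) = -1]
  = -(467 / 135)    [QR: both ≡ 3 mod 4, sign flips]
  = -(62 / 135)    [467 ≡ 62 mod 135]
  = -(31 / 135)    [135 ≡ 7 mod 8 ⇒ (2 / 135) = +1]
  = (135 / 31)    [QR: both ≡ 3 mod 4, sign flips]
  = (11 / 31)    [135 ≡ 11 mod 31]
  = -(31 / 11)    [QR: both ≡ 3 mod 4, sign flips]
  = -(9 / 11)    [31 ≡ 9 mod 11]
  = -(11 / 9)    [QR: 9 ≡ 1 mod 4, sign kept]
  = -(2 / 9)    [11 ≡ 2 mod 9]
  = -(1 / 9)    [9 ≡ 1 mod 8 ⇒ (2 / 9) = +1]
  = -1    [(1 / 9) = 1]

-1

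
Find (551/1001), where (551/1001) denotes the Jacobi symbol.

(551/1001)
  = (1001/551)    [QR: 1001 ≡ 1 mod 4, sign kept]
  = (450/551)    [1001 ≡ 450 mod 551]
  = (225/551)    [551 ≡ 7 mod 8 ⇒ (2/551) = +1]
  = (551/225)    [QR: 225 ≡ 1 mod 4, sign kept]
  = (101/225)    [551 ≡ 101 mod 225]
  = (225/101)    [QR: 101 ≡ 1 mod 4, sign kept]
  = (23/101)    [225 ≡ 23 mod 101]
  = (101/23)    [QR: 101 ≡ 1 mod 4, sign kept]
  = (9/23)    [101 ≡ 9 mod 23]
  = (23/9)    [QR: 9 ≡ 1 mod 4, sign kept]
  = (5/9)    [23 ≡ 5 mod 9]
  = (9/5)    [QR: 5 ≡ 1 mod 4, sign kept]
  = (4/5)    [9 ≡ 4 mod 5]
  = (1/5)    [5 ≡ 5 mod 8 ⇒ (2/5)^2 = +1]
  = 1    [(1/5) = 1]

1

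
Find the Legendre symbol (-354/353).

1

(-354/353)
  = (352/353)    [-354 ≡ 352 mod 353]
  = (11/353)    [353 ≡ 1 mod 8 ⇒ (2/353)^5 = +1]
  = (353/11)    [QR: 353 ≡ 1 mod 4, sign kept]
  = (1/11)    [353 ≡ 1 mod 11]
  = 1    [(1/11) = 1]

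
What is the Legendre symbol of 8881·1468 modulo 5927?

By multiplicativity, (8881·1468 / 5927) = (8881 / 5927)·(1468 / 5927).
First factor (8881 / 5927):
Reduce the numerator: 8881 ≡ 2954 (mod 5927), so (8881 / 5927) = (2954 / 5927).
Factor out 2: 2954 = 2·1477. Since 5927 ≡ 7 (mod 8), (2 / 5927) = +1. Now have (1477 / 5927).
1477 ≡ 1 (mod 4), so quadratic reciprocity gives (1477 / 5927) = (5927 / 1477). Reduce: 5927 ≡ 19 (mod 1477). Now have (19 / 1477).
1477 ≡ 1 (mod 4), so quadratic reciprocity gives (19 / 1477) = (1477 / 19). Reduce: 1477 ≡ 14 (mod 19). Now have (14 / 19).
Factor out 2: 14 = 2·7. Since 19 ≡ 3 (mod 8), (2 / 19) = -1. Now have -(7 / 19).
Both 7 ≡ 3 and 19 ≡ 3 (mod 4), so reciprocity gives (7 / 19) = -(19 / 7). Reduce: 19 ≡ 5 (mod 7). Now have (5 / 7).
5 ≡ 1 (mod 4), so quadratic reciprocity gives (5 / 7) = (7 / 5). Reduce: 7 ≡ 2 (mod 5). Now have (2 / 5).
Factor out 2: 2 = 2. Since 5 ≡ 5 (mod 8), (2 / 5) = -1. Now have -(1 / 5).
(1 / 5) = 1. Collecting the sign factors: -1.
Second factor (1468 / 5927):
Factor out 2: 1468 = 2^2·367. Since 5927 ≡ 7 (mod 8), (2 / 5927) = +1, and (2 / 5927)^2 = +1. Now have (367 / 5927).
Both 367 ≡ 3 and 5927 ≡ 3 (mod 4), so reciprocity gives (367 / 5927) = -(5927 / 367). Reduce: 5927 ≡ 55 (mod 367). Now have -(55 / 367).
Both 55 ≡ 3 and 367 ≡ 3 (mod 4), so reciprocity gives (55 / 367) = -(367 / 55). Reduce: 367 ≡ 37 (mod 55). Now have (37 / 55).
37 ≡ 1 (mod 4), so quadratic reciprocity gives (37 / 55) = (55 / 37). Reduce: 55 ≡ 18 (mod 37). Now have (18 / 37).
Factor out 2: 18 = 2·9. Since 37 ≡ 5 (mod 8), (2 / 37) = -1. Now have -(9 / 37).
9 ≡ 1 (mod 4), so quadratic reciprocity gives (9 / 37) = (37 / 9). Reduce: 37 ≡ 1 (mod 9). Now have -(1 / 9).
(1 / 9) = 1. Collecting the sign factors: -1.
Product: (-1)·(-1) = 1.

1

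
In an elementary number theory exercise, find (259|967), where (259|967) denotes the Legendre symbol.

(259|967)
  = -(967|259)    [QR: both ≡ 3 mod 4, sign flips]
  = -(190|259)    [967 ≡ 190 mod 259]
  = (95|259)    [259 ≡ 3 mod 8 ⇒ (2|259) = -1]
  = -(259|95)    [QR: both ≡ 3 mod 4, sign flips]
  = -(69|95)    [259 ≡ 69 mod 95]
  = -(95|69)    [QR: 69 ≡ 1 mod 4, sign kept]
  = -(26|69)    [95 ≡ 26 mod 69]
  = (13|69)    [69 ≡ 5 mod 8 ⇒ (2|69) = -1]
  = (69|13)    [QR: 13 ≡ 1 mod 4, sign kept]
  = (4|13)    [69 ≡ 4 mod 13]
  = (1|13)    [13 ≡ 5 mod 8 ⇒ (2|13)^2 = +1]
  = 1    [(1|13) = 1]

1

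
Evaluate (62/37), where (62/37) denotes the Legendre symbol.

1

(62/37)
  = (25/37)    [62 ≡ 25 mod 37]
  = (37/25)    [QR: 25 ≡ 1 mod 4, sign kept]
  = (12/25)    [37 ≡ 12 mod 25]
  = (3/25)    [25 ≡ 1 mod 8 ⇒ (2/25)^2 = +1]
  = (25/3)    [QR: 25 ≡ 1 mod 4, sign kept]
  = (1/3)    [25 ≡ 1 mod 3]
  = 1    [(1/3) = 1]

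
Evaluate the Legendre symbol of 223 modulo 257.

1

(223 / 257)
  = (257 / 223)    [QR: 257 ≡ 1 mod 4, sign kept]
  = (34 / 223)    [257 ≡ 34 mod 223]
  = (17 / 223)    [223 ≡ 7 mod 8 ⇒ (2 / 223) = +1]
  = (223 / 17)    [QR: 17 ≡ 1 mod 4, sign kept]
  = (2 / 17)    [223 ≡ 2 mod 17]
  = (1 / 17)    [17 ≡ 1 mod 8 ⇒ (2 / 17) = +1]
  = 1    [(1 / 17) = 1]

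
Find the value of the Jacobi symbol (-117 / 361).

(-117 / 361)
  = (244 / 361)    [-117 ≡ 244 mod 361]
  = (61 / 361)    [361 ≡ 1 mod 8 ⇒ (2 / 361)^2 = +1]
  = (361 / 61)    [QR: 61 ≡ 1 mod 4, sign kept]
  = (56 / 61)    [361 ≡ 56 mod 61]
  = -(7 / 61)    [61 ≡ 5 mod 8 ⇒ (2 / 61)^3 = -1]
  = -(61 / 7)    [QR: 61 ≡ 1 mod 4, sign kept]
  = -(5 / 7)    [61 ≡ 5 mod 7]
  = -(7 / 5)    [QR: 5 ≡ 1 mod 4, sign kept]
  = -(2 / 5)    [7 ≡ 2 mod 5]
  = (1 / 5)    [5 ≡ 5 mod 8 ⇒ (2 / 5) = -1]
  = 1    [(1 / 5) = 1]

1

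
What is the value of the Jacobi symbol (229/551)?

-1

229 ≡ 1 (mod 4), so quadratic reciprocity gives (229/551) = (551/229). Reduce: 551 ≡ 93 (mod 229). Now have (93/229).
93 ≡ 1 (mod 4), so quadratic reciprocity gives (93/229) = (229/93). Reduce: 229 ≡ 43 (mod 93). Now have (43/93).
93 ≡ 1 (mod 4), so quadratic reciprocity gives (43/93) = (93/43). Reduce: 93 ≡ 7 (mod 43). Now have (7/43).
Both 7 ≡ 3 and 43 ≡ 3 (mod 4), so reciprocity gives (7/43) = -(43/7). Reduce: 43 ≡ 1 (mod 7). Now have -(1/7).
(1/7) = 1. Collecting the sign factors: -1.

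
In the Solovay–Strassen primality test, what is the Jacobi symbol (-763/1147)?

(-763/1147)
  = -(763/1147)    [1147 ≡ 3 mod 4 ⇒ (-1/1147) = -1]
  = (1147/763)    [QR: both ≡ 3 mod 4, sign flips]
  = (384/763)    [1147 ≡ 384 mod 763]
  = -(3/763)    [763 ≡ 3 mod 8 ⇒ (2/763)^7 = -1]
  = (763/3)    [QR: both ≡ 3 mod 4, sign flips]
  = (1/3)    [763 ≡ 1 mod 3]
  = 1    [(1/3) = 1]

1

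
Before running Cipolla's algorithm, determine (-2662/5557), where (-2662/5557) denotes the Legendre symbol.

Reduce the numerator: -2662 ≡ 2895 (mod 5557), so (-2662/5557) = (2895/5557).
5557 ≡ 1 (mod 4), so quadratic reciprocity gives (2895/5557) = (5557/2895). Reduce: 5557 ≡ 2662 (mod 2895). Now have (2662/2895).
Factor out 2: 2662 = 2·1331. Since 2895 ≡ 7 (mod 8), (2/2895) = +1. Now have (1331/2895).
Both 1331 ≡ 3 and 2895 ≡ 3 (mod 4), so reciprocity gives (1331/2895) = -(2895/1331). Reduce: 2895 ≡ 233 (mod 1331). Now have -(233/1331).
233 ≡ 1 (mod 4), so quadratic reciprocity gives (233/1331) = (1331/233). Reduce: 1331 ≡ 166 (mod 233). Now have -(166/233).
Factor out 2: 166 = 2·83. Since 233 ≡ 1 (mod 8), (2/233) = +1. Now have -(83/233).
233 ≡ 1 (mod 4), so quadratic reciprocity gives (83/233) = (233/83). Reduce: 233 ≡ 67 (mod 83). Now have -(67/83).
Both 67 ≡ 3 and 83 ≡ 3 (mod 4), so reciprocity gives (67/83) = -(83/67). Reduce: 83 ≡ 16 (mod 67). Now have (16/67).
Factor out 2: 16 = 2^4. Since 67 ≡ 3 (mod 8), (2/67) = -1, and (2/67)^4 = +1. Now have (1/67).
(1/67) = 1. Collecting the sign factors: 1.

1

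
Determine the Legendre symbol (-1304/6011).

Reduce the numerator: -1304 ≡ 4707 (mod 6011), so (-1304/6011) = (4707/6011).
Both 4707 ≡ 3 and 6011 ≡ 3 (mod 4), so reciprocity gives (4707/6011) = -(6011/4707). Reduce: 6011 ≡ 1304 (mod 4707). Now have -(1304/4707).
Factor out 2: 1304 = 2^3·163. Since 4707 ≡ 3 (mod 8), (2/4707) = -1, and (2/4707)^3 = -1. Now have (163/4707).
Both 163 ≡ 3 and 4707 ≡ 3 (mod 4), so reciprocity gives (163/4707) = -(4707/163). Reduce: 4707 ≡ 143 (mod 163). Now have -(143/163).
Both 143 ≡ 3 and 163 ≡ 3 (mod 4), so reciprocity gives (143/163) = -(163/143). Reduce: 163 ≡ 20 (mod 143). Now have (20/143).
Factor out 2: 20 = 2^2·5. Since 143 ≡ 7 (mod 8), (2/143) = +1, and (2/143)^2 = +1. Now have (5/143).
5 ≡ 1 (mod 4), so quadratic reciprocity gives (5/143) = (143/5). Reduce: 143 ≡ 3 (mod 5). Now have (3/5).
5 ≡ 1 (mod 4), so quadratic reciprocity gives (3/5) = (5/3). Reduce: 5 ≡ 2 (mod 3). Now have (2/3).
Factor out 2: 2 = 2. Since 3 ≡ 3 (mod 8), (2/3) = -1. Now have -(1/3).
(1/3) = 1. Collecting the sign factors: -1.

-1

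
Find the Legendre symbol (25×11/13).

By multiplicativity, (25·11/13) = (25/13)·(11/13).
First factor (25/13):
(25/13)
  = (12/13)    [25 ≡ 12 mod 13]
  = (3/13)    [13 ≡ 5 mod 8 ⇒ (2/13)^2 = +1]
  = (13/3)    [QR: 13 ≡ 1 mod 4, sign kept]
  = (1/3)    [13 ≡ 1 mod 3]
  = 1    [(1/3) = 1]
Second factor (11/13):
(11/13)
  = (13/11)    [QR: 13 ≡ 1 mod 4, sign kept]
  = (2/11)    [13 ≡ 2 mod 11]
  = -(1/11)    [11 ≡ 3 mod 8 ⇒ (2/11) = -1]
  = -1    [(1/11) = 1]
Product: (1)·(-1) = -1.

-1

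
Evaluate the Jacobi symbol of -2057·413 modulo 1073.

-1

By multiplicativity, (-2057·413/1073) = (-2057/1073)·(413/1073).
First factor (-2057/1073):
Pull out -1: (-2057/1073) = (-1/1073)·(2057/1073). Since 1073 ≡ 1 (mod 4), (-1/1073) = +1. Now have (2057/1073).
Reduce the numerator: 2057 ≡ 984 (mod 1073), so (2057/1073) = (984/1073).
Factor out 2: 984 = 2^3·123. Since 1073 ≡ 1 (mod 8), (2/1073) = +1, and (2/1073)^3 = +1. Now have (123/1073).
1073 ≡ 1 (mod 4), so quadratic reciprocity gives (123/1073) = (1073/123). Reduce: 1073 ≡ 89 (mod 123). Now have (89/123).
89 ≡ 1 (mod 4), so quadratic reciprocity gives (89/123) = (123/89). Reduce: 123 ≡ 34 (mod 89). Now have (34/89).
Factor out 2: 34 = 2·17. Since 89 ≡ 1 (mod 8), (2/89) = +1. Now have (17/89).
17 ≡ 1 (mod 4), so quadratic reciprocity gives (17/89) = (89/17). Reduce: 89 ≡ 4 (mod 17). Now have (4/17).
Factor out 2: 4 = 2^2. Since 17 ≡ 1 (mod 8), (2/17) = +1, and (2/17)^2 = +1. Now have (1/17).
(1/17) = 1. Collecting the sign factors: 1.
Second factor (413/1073):
413 ≡ 1 (mod 4), so quadratic reciprocity gives (413/1073) = (1073/413). Reduce: 1073 ≡ 247 (mod 413). Now have (247/413).
413 ≡ 1 (mod 4), so quadratic reciprocity gives (247/413) = (413/247). Reduce: 413 ≡ 166 (mod 247). Now have (166/247).
Factor out 2: 166 = 2·83. Since 247 ≡ 7 (mod 8), (2/247) = +1. Now have (83/247).
Both 83 ≡ 3 and 247 ≡ 3 (mod 4), so reciprocity gives (83/247) = -(247/83). Reduce: 247 ≡ 81 (mod 83). Now have -(81/83).
81 ≡ 1 (mod 4), so quadratic reciprocity gives (81/83) = (83/81). Reduce: 83 ≡ 2 (mod 81). Now have -(2/81).
Factor out 2: 2 = 2. Since 81 ≡ 1 (mod 8), (2/81) = +1. Now have -(1/81).
(1/81) = 1. Collecting the sign factors: -1.
Product: (1)·(-1) = -1.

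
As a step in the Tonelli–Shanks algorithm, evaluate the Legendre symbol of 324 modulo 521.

1

Factor out 2: 324 = 2^2·81. Since 521 ≡ 1 (mod 8), (2/521) = +1, and (2/521)^2 = +1. Now have (81/521).
81 ≡ 1 (mod 4), so quadratic reciprocity gives (81/521) = (521/81). Reduce: 521 ≡ 35 (mod 81). Now have (35/81).
81 ≡ 1 (mod 4), so quadratic reciprocity gives (35/81) = (81/35). Reduce: 81 ≡ 11 (mod 35). Now have (11/35).
Both 11 ≡ 3 and 35 ≡ 3 (mod 4), so reciprocity gives (11/35) = -(35/11). Reduce: 35 ≡ 2 (mod 11). Now have -(2/11).
Factor out 2: 2 = 2. Since 11 ≡ 3 (mod 8), (2/11) = -1. Now have (1/11).
(1/11) = 1. Collecting the sign factors: 1.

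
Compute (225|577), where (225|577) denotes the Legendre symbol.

1

(225|577)
  = (577|225)    [QR: 225 ≡ 1 mod 4, sign kept]
  = (127|225)    [577 ≡ 127 mod 225]
  = (225|127)    [QR: 225 ≡ 1 mod 4, sign kept]
  = (98|127)    [225 ≡ 98 mod 127]
  = (49|127)    [127 ≡ 7 mod 8 ⇒ (2|127) = +1]
  = (127|49)    [QR: 49 ≡ 1 mod 4, sign kept]
  = (29|49)    [127 ≡ 29 mod 49]
  = (49|29)    [QR: 29 ≡ 1 mod 4, sign kept]
  = (20|29)    [49 ≡ 20 mod 29]
  = (5|29)    [29 ≡ 5 mod 8 ⇒ (2|29)^2 = +1]
  = (29|5)    [QR: 5 ≡ 1 mod 4, sign kept]
  = (4|5)    [29 ≡ 4 mod 5]
  = (1|5)    [5 ≡ 5 mod 8 ⇒ (2|5)^2 = +1]
  = 1    [(1|5) = 1]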